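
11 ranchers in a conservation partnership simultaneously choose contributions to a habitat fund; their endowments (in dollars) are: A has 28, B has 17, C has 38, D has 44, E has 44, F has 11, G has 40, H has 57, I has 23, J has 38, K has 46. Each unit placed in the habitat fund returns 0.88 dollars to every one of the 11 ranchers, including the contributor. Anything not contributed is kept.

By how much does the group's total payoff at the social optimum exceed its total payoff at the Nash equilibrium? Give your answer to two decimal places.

The private return per contributed unit is 0.88 < 1 for everyone, so the Nash equilibrium is zero contribution and the group total is Σ E_j = 28 + 17 + 38 + 44 + 44 + 11 + 40 + 57 + 23 + 38 + 46 = 386.
Each contributed unit returns 9.680 to the group, so the social optimum is full contribution by everyone: group total = 9.680 × 386 = 3736.48.
Efficiency loss = (9.680 − 1) × 386 = 3350.48.

3350.48 dollars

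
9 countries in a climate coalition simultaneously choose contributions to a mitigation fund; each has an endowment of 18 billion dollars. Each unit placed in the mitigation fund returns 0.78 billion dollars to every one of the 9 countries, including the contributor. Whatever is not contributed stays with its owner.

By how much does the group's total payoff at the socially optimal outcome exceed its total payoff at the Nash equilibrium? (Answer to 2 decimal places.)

The private return per contributed unit is 0.78 < 1, so contributing 0 is dominant for every player. At the Nash equilibrium everyone keeps their 18, and the group total is 9 × 18 = 162.
Each contributed unit returns 7.020 to the group as a whole (0.78 to each of 9 players), which exceeds 1, so the social optimum is full contribution: group total = 7.020 × 162 = 1137.24.
Efficiency loss = 1137.24 − 162 = 975.24.

975.24 billion dollars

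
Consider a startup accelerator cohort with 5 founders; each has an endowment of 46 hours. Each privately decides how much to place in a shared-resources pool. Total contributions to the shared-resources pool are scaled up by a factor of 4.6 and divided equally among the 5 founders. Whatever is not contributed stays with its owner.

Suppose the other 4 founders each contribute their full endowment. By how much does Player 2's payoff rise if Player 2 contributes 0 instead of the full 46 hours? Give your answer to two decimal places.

Switching from a contribution of 46 to 0 lets Player 2 keep an extra 46 hours, but lowers the shared-resources pool by 46, which costs Player 2 their own share of that drop: 4.6/5 × 46 = 42.32.
Net gain = 46 − 42.32 = 3.68. The private return per contributed unit (0.9200) is below 1, so free-riding is indeed the best response regardless of what the others do.

3.68 hours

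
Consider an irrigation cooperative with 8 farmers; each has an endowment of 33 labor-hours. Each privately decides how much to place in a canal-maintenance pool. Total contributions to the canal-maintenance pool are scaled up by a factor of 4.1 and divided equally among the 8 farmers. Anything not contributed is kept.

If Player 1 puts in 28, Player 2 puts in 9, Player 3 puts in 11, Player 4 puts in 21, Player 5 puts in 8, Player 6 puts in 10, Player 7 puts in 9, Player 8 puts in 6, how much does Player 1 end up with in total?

Total contributed: 28 + 9 + 11 + 21 + 8 + 10 + 9 + 6 = 102.
Each receives 4.1 × 102 / 8 = 52.28 from the canal-maintenance pool.
Player 1 keeps 33 − 28 = 5, so Player 1's payoff is 5 + 52.28 = 57.28.

57.28 labor-hours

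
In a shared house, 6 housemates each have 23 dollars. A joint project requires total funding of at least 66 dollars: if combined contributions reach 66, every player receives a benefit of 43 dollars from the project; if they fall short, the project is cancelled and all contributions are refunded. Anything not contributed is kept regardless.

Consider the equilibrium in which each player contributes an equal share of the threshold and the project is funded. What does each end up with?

55 dollars

Equal share of the threshold: 66/6 = 11.
At this profile no one gains by cutting their contribution: any cut drops the total below 66, the project is cancelled, contributions are refunded, and the deviator ends with 23, which is less than 23 − 11 + 43 = 55. Contributing more than 11 just wastes the excess. So contributing exactly 11 is a best response.
Each player's payoff: 23 − 11 + 43 = 55.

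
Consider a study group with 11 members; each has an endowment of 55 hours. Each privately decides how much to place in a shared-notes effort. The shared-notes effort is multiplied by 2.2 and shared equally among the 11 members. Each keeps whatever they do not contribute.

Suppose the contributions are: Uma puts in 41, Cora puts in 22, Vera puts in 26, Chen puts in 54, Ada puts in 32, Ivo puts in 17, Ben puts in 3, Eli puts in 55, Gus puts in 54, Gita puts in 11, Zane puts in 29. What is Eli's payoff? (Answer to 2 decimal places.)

Total contributed: 41 + 22 + 26 + 54 + 32 + 17 + 3 + 55 + 54 + 11 + 29 = 344.
Each receives 2.2 × 344 / 11 = 68.80 from the shared-notes effort.
Eli keeps 55 − 55 = 0, so Eli's payoff is 0 + 68.80 = 68.80.

68.80 hours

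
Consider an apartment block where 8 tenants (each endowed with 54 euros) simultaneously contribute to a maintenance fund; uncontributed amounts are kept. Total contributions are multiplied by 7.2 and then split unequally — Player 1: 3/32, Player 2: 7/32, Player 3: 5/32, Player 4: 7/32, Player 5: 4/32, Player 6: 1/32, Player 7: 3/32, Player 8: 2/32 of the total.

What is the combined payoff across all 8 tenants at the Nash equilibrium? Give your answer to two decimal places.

For player j, contributing a unit is worthwhile iff 7.2 × (j's share) ≥ 1, i.e. iff j's share is at least 0.1389.
The shares above 0.1389 belong to Player 2, Player 3 and Player 4, contributing 54 each; the remaining 5 contribute 0. Total contributed: 162.
The maintenance fund pays out 7.2 × 162 = 1166.40 in total (split across the unequal shares, but the aggregate is all that matters for the group sum).
The 5 free-riders keep 54 each, adding 270. Group total = 270 + 1166.40 = 1436.40.

1436.40 euros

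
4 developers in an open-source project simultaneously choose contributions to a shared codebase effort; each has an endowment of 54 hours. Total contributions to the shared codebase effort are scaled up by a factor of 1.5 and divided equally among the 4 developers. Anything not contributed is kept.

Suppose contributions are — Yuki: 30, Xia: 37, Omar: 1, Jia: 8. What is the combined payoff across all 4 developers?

254.00 hours

Total contributed: 30 + 37 + 1 + 8 = 76; total kept: 4 × 54 − 76 = 140.
The shared codebase effort pays out 1.5 × 76 = 114.00 in aggregate.
Group total = 140 + 114.00 = 254.00.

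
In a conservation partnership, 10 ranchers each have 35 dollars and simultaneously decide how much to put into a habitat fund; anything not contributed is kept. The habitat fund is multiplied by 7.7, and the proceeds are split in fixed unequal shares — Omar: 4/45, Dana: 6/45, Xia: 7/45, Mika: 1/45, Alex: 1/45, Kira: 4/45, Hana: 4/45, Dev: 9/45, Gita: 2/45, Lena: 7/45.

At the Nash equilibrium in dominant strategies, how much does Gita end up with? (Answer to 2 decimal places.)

A player with share s gets back 7.7·s per unit contributed, so full contribution is dominant for anyone with s > 1/7.7 = 0.1299 and zero contribution is dominant for anyone below.
Dana, Xia, Dev and Lena are above the threshold, contributing 35 each; the remaining 6 contribute 0. Total contributed: 140.
Gita keeps 35 and receives 7.7 × 140 × 2/45 = 47.91 from the habitat fund, for a payoff of 82.91.

82.91 dollars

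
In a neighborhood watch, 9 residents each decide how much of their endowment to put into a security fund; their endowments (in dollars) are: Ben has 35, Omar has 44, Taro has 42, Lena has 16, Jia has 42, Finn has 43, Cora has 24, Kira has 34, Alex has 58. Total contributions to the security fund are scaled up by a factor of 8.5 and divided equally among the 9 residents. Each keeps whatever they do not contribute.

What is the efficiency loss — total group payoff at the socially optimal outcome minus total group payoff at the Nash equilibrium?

2535.00 dollars

The private return per contributed unit is 8.5/9 = 0.9444 < 1 for every player regardless of endowment, so the Nash equilibrium is zero contribution and the group total is Σ E_j = 35 + 44 + 42 + 16 + 42 + 43 + 24 + 34 + 58 = 338.
Each contributed unit returns 8.500 to the group, so the social optimum is full contribution by everyone: group total = 8.500 × 338 = 2873.00.
Efficiency loss = (8.500 − 1) × 338 = 2535.00.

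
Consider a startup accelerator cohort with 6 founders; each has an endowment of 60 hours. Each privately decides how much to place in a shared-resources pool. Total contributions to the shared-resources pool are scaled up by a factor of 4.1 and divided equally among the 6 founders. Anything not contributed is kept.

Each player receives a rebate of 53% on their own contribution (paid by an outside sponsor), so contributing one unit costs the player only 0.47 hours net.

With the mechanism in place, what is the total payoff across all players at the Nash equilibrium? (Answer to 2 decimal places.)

1666.80 hours

The effective private return per unit is now (4.1/6) / 0.47 = 1.4539 > 1, so every player's dominant strategy flips to full contribution.
At the Nash equilibrium everyone contributes 60. Group total payoff = 6 × (60 × 0.53 + 4.1 × 60) = 1666.80.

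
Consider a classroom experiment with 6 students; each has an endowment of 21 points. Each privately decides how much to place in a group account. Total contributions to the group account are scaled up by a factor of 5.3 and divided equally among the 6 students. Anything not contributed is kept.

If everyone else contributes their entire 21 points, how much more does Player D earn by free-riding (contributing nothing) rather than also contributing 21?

2.45 points

Switching from a contribution of 21 to 0 lets Player D keep an extra 21 points, but lowers the group account by 21, which costs Player D their own share of that drop: 5.3/6 × 21 = 18.55.
Net gain = 21 − 18.55 = 2.45. The private return per contributed unit (0.8833) is below 1, so free-riding is indeed the best response regardless of what the others do.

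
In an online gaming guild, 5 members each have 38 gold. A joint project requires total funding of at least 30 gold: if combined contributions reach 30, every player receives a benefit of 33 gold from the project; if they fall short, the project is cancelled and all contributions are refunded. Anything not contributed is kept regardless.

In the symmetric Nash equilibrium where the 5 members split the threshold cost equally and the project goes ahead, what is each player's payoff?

65 gold

Equal share of the threshold: 30/5 = 6.
At this profile no one gains by cutting their contribution: any cut drops the total below 30, the project is cancelled, contributions are refunded, and the deviator ends with 38, which is less than 38 − 6 + 33 = 65. Contributing more than 6 just wastes the excess. So contributing exactly 6 is a best response.
Each player's payoff: 38 − 6 + 33 = 65.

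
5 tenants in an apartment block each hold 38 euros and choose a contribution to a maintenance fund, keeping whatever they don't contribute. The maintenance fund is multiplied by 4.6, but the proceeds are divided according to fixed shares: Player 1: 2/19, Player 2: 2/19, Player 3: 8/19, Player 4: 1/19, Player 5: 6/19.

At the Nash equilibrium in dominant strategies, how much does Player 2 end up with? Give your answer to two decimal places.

74.80 euros

A player with share s gets back 4.6·s per unit contributed, so full contribution is dominant for anyone with s > 1/4.6 = 0.2174 and zero contribution is dominant for anyone below.
The shares above 0.2174 belong to Player 3 and Player 5, contributing 38 each; the remaining 3 contribute 0. Total contributed: 76.
Player 2 keeps 38 and receives 4.6 × 76 × 2/19 = 36.80 from the maintenance fund, for a payoff of 74.80.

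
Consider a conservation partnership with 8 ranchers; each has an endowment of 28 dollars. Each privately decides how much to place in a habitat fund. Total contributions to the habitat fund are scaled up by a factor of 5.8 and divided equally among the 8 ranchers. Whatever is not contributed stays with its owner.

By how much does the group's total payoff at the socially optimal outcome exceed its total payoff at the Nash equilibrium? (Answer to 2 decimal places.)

1075.20 dollars

Each contributed unit returns 5.8/8 = 0.7250 to its contributor — below 1 — so contributing 0 is dominant for every player. At the Nash equilibrium everyone keeps their 28, and the group total is 8 × 28 = 224.
Each contributed unit returns 5.800 to the group as a whole (0.7250 to each of 8 players), which exceeds 1, so the social optimum is full contribution: group total = 5.800 × 224 = 1299.20.
Efficiency loss = 1299.20 − 224 = 1075.20.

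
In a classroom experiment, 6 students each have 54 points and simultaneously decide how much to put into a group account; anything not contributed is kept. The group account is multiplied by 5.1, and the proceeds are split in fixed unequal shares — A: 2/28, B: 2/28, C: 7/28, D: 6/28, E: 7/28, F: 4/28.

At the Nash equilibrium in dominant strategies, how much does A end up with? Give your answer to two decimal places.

113.01 points

For player j, contributing a unit is worthwhile iff 5.1 × (j's share) ≥ 1, i.e. iff j's share is at least 0.1961.
C, D and E are above the threshold, contributing 54 each; the remaining 3 contribute 0. Total contributed: 162.
A keeps 54 and receives 5.1 × 162 × 2/28 = 59.01 from the group account, for a payoff of 113.01.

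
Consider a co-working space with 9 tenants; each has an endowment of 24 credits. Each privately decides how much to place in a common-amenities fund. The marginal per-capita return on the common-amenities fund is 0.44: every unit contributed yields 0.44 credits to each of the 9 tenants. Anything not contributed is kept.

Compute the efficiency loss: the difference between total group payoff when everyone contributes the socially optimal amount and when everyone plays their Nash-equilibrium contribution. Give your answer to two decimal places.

639.36 credits

The private return per contributed unit is 0.44 < 1, so contributing 0 is dominant for every player. At the Nash equilibrium everyone keeps their 24, and the group total is 9 × 24 = 216.
Each contributed unit returns 3.960 to the group as a whole (0.44 to each of 9 players), which exceeds 1, so the social optimum is full contribution: group total = 3.960 × 216 = 855.36.
Efficiency loss = 855.36 − 216 = 639.36.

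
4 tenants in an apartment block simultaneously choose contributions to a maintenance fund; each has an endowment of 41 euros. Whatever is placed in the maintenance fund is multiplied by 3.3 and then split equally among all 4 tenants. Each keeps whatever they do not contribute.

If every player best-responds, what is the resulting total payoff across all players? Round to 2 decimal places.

164.00 euros

Each contributed unit returns 3.3/4 = 0.8250 to its contributor — below 1 — so contributing 0 is dominant for every player. At the Nash equilibrium everyone keeps their 41, and the group total is 4 × 41 = 164.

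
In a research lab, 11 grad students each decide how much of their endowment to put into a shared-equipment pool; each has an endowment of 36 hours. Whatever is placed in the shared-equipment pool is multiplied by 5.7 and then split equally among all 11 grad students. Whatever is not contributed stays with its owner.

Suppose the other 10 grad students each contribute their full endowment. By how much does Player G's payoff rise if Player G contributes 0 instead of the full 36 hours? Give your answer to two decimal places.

Switching from a contribution of 36 to 0 lets Player G keep an extra 36 hours, but lowers the shared-equipment pool by 36, which costs Player G their own share of that drop: 5.7/11 × 36 = 18.65.
Net gain = 36 − 18.65 = 17.35. The private return per contributed unit (0.5182) is below 1, so free-riding is indeed the best response regardless of what the others do.

17.35 hours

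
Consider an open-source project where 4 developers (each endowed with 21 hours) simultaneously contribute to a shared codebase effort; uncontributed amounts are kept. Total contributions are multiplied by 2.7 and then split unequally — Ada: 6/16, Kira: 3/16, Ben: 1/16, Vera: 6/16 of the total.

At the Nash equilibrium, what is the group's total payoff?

Each unit j contributes comes back to j as 2.7 × (j's share), so j prefers to contribute only if that share exceeds 1/2.7 = 0.3704; otherwise keeping the unit dominates.
Ada and Vera clear that bar, contributing 21 each; the remaining 2 contribute 0. Total contributed: 42.
The shared codebase effort pays out 2.7 × 42 = 113.40 in total (split across the unequal shares, but the aggregate is all that matters for the group sum).
The 2 free-riders keep 21 each, adding 42. Group total = 42 + 113.40 = 155.40.

155.40 hours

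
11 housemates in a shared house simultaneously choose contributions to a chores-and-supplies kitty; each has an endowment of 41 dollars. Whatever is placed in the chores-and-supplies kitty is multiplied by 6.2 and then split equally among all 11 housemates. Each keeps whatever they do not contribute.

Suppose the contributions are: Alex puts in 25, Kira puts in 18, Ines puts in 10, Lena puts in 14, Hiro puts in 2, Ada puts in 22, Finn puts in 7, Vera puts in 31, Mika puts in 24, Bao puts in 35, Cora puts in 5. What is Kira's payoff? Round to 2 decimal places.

Total contributed: 25 + 18 + 10 + 14 + 2 + 22 + 7 + 31 + 24 + 35 + 5 = 193.
Each receives 6.2 × 193 / 11 = 108.78 from the chores-and-supplies kitty.
Kira keeps 41 − 18 = 23, so Kira's payoff is 23 + 108.78 = 131.78.

131.78 dollars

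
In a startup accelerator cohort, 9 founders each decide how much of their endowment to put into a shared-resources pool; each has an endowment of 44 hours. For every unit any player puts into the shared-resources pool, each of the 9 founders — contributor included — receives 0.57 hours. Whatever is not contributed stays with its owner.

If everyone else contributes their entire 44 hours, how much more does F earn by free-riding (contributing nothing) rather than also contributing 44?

Switching from a contribution of 44 to 0 lets F keep an extra 44 hours, but lowers the shared-resources pool by 44, which costs F their own share of that drop: 0.57 × 44 = 25.08.
Net gain = 44 − 25.08 = 18.92. The private return per contributed unit (0.57) is below 1, so free-riding is indeed the best response regardless of what the others do.

18.92 hours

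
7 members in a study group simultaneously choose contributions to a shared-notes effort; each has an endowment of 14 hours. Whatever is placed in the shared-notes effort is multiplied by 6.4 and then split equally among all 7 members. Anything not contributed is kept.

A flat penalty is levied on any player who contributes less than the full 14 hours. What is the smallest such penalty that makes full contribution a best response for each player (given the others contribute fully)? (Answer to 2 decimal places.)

1.20 hours

Given the others contribute fully, the best deviation is to contribute 0 (any partial contribution still incurs the fine and gives up units whose private return 0.9143 is below 1).
Deviating from 14 to 0 saves 14 hours but forfeits the deviator's share of the drop in the shared-notes effort: 6.4/7 × 14 = 12.80.
So the deviation gain is 14 − 12.80 = 1.20, and the fine must be at least 1.20 hours to wipe it out.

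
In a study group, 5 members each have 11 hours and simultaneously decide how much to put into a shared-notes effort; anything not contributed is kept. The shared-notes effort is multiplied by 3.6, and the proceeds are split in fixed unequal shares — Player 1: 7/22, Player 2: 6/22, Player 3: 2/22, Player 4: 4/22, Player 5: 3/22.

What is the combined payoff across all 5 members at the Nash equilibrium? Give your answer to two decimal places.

Each unit j contributes comes back to j as 3.6 × (j's share), so j prefers to contribute only if that share exceeds 1/3.6 = 0.2778; otherwise keeping the unit dominates.
The only share above 0.2778 is Player 1's 7/22, contributing 11; the remaining 4 contribute 0. Total contributed: 11.
The shared-notes effort pays out 3.6 × 11 = 39.60 in total (split across the unequal shares, but the aggregate is all that matters for the group sum).
The 4 free-riders keep 11 each, adding 44. Group total = 44 + 39.60 = 83.60.

83.60 hours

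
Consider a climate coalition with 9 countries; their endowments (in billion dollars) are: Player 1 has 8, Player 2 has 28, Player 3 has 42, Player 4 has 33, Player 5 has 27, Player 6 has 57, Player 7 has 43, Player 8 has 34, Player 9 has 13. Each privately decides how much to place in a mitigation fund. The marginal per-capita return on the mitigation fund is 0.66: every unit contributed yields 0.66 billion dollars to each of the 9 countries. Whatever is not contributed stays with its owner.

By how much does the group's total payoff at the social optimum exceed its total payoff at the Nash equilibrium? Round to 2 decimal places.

1407.90 billion dollars

The private return per contributed unit is 0.66 < 1 for everyone, so the Nash equilibrium is zero contribution and the group total is Σ E_j = 8 + 28 + 42 + 33 + 27 + 57 + 43 + 34 + 13 = 285.
Each contributed unit returns 5.940 to the group, so the social optimum is full contribution by everyone: group total = 5.940 × 285 = 1692.90.
Efficiency loss = (5.940 − 1) × 285 = 1407.90.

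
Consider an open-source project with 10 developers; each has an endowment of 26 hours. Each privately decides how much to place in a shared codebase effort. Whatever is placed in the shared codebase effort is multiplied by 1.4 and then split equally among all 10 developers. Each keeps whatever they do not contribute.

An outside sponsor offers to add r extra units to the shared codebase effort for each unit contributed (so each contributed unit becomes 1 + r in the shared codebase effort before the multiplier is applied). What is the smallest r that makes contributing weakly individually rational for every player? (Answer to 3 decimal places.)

6.143

With matching at rate r, one contributed unit becomes (1 + r) in the shared codebase effort and returns 1.4 × (1 + r) / 10 to the contributor.
Setting this equal to 1: 1 + r = 10/1.4 = 7.1429.
So the minimum matching rate is r = 7.1429 − 1 = 6.143.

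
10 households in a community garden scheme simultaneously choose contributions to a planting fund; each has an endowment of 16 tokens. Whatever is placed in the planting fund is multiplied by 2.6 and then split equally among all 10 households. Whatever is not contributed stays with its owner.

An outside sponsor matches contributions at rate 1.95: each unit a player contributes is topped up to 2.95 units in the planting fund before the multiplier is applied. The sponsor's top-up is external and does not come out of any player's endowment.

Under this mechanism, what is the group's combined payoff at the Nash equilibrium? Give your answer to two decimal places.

The effective private return is 2.6 × 2.95 / 10 = 0.7670, which is still under 1, so the mechanism doesn't change anyone's dominant strategy: zero contribution.
At the Nash equilibrium no one contributes; group total payoff = 10 × 16 = 160.

160.00 tokens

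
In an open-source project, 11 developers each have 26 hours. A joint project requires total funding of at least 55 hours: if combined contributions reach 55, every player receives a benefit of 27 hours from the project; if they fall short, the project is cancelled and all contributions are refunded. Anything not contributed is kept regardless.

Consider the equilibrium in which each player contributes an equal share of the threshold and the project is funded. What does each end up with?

Equal share of the threshold: 55/11 = 5.
At this profile no one gains by cutting their contribution: any cut drops the total below 55, the project is cancelled, contributions are refunded, and the deviator ends with 26, which is less than 26 − 5 + 27 = 48. Contributing more than 5 just wastes the excess. So contributing exactly 5 is a best response.
Each player's payoff: 26 − 5 + 27 = 48.

48 hours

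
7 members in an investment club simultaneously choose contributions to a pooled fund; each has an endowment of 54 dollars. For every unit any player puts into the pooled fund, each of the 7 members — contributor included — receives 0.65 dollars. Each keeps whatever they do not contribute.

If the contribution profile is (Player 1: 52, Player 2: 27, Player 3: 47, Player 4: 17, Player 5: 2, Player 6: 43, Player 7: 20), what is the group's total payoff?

1116.40 dollars

Total contributed: 52 + 27 + 47 + 17 + 2 + 43 + 20 = 208; total kept: 7 × 54 − 208 = 170.
The pooled fund pays out 0.65 × 7 × 208 = 946.40 in aggregate.
Group total = 170 + 946.40 = 1116.40.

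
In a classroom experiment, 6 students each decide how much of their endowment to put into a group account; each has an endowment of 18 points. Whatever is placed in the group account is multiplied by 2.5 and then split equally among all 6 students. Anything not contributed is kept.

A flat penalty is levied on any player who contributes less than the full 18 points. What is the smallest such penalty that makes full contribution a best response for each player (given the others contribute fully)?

10.50 points

Given the others contribute fully, the best deviation is to contribute 0 (any partial contribution still incurs the fine and gives up units whose private return 0.4167 is below 1).
Deviating from 18 to 0 saves 18 points but forfeits the deviator's share of the drop in the group account: 2.5/6 × 18 = 7.50.
So the deviation gain is 18 − 7.50 = 10.50, and the fine must be at least 10.50 points to wipe it out.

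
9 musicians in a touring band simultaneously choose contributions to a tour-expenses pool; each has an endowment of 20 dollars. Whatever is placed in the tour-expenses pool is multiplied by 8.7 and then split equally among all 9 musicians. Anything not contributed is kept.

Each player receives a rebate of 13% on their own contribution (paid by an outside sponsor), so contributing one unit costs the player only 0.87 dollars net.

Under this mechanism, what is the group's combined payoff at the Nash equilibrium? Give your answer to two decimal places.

Under the mechanism each unit contributed yields (8.7/9) / 0.87 = 1.1111 back to its contributor per unit of net cost, which exceeds 1, making full contribution the dominant choice for everyone.
So the Nash equilibrium is full contribution by all 9; the group earns 9 × (20 × 0.13 + 8.7 × 20) = 1589.40.

1589.40 dollars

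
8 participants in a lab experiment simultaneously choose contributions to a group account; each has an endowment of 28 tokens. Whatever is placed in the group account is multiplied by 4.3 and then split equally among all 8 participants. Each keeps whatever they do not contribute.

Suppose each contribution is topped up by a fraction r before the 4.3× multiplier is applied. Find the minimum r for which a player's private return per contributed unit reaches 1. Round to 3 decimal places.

With matching at rate r, one contributed unit becomes (1 + r) in the group account and returns 4.3 × (1 + r) / 8 to the contributor.
Setting this equal to 1: 1 + r = 8/4.3 = 1.8605.
So the minimum matching rate is r = 1.8605 − 1 = 0.860.

0.860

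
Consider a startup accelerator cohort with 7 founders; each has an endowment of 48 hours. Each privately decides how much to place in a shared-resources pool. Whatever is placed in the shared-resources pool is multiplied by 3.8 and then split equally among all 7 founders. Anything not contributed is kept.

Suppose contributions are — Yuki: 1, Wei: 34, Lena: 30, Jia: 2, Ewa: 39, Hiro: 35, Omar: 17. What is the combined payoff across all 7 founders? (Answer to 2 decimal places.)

778.40 hours

Total contributed: 1 + 34 + 30 + 2 + 39 + 35 + 17 = 158; total kept: 7 × 48 − 158 = 178.
The shared-resources pool pays out 3.8 × 158 = 600.40 in aggregate.
Group total = 178 + 600.40 = 778.40.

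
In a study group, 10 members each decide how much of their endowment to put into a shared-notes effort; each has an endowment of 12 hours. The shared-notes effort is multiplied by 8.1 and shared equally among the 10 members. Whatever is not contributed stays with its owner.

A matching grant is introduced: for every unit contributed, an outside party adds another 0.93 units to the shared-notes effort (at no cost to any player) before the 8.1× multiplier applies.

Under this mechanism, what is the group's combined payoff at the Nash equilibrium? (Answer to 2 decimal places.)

1875.96 hours

Under the mechanism each unit contributed yields 8.1 × 1.93 / 10 = 1.5633 back to its contributor per unit of net cost, which exceeds 1, making full contribution the dominant choice for everyone.
At the Nash equilibrium everyone contributes 12. Group total payoff = 8.1 × 1.93 × 120 = 1875.96.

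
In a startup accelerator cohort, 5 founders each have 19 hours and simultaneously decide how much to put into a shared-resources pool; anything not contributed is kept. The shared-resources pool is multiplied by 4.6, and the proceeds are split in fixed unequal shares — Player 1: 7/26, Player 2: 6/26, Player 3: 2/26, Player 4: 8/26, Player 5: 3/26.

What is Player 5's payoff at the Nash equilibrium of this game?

49.25 hours

Player j's private return per contributed unit is 4.6 × (j's share). Contributing is weakly dominant for j when that share is at least 1/4.6 = 0.2174, and contributing 0 is dominant otherwise.
The shares above 0.2174 belong to Player 1, Player 2 and Player 4, contributing 19 each; the remaining 2 contribute 0. Total contributed: 57.
Player 5 keeps 19 and receives 4.6 × 57 × 3/26 = 30.25 from the shared-resources pool, for a payoff of 49.25.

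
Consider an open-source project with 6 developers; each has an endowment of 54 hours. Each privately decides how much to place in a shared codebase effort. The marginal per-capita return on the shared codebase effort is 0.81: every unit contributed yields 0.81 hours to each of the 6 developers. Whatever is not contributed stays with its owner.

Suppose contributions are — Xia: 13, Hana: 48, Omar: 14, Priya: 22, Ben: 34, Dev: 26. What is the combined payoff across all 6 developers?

930.02 hours

Total contributed: 13 + 48 + 14 + 22 + 34 + 26 = 157; total kept: 6 × 54 − 157 = 167.
The shared codebase effort pays out 0.81 × 6 × 157 = 763.02 in aggregate.
Group total = 167 + 763.02 = 930.02.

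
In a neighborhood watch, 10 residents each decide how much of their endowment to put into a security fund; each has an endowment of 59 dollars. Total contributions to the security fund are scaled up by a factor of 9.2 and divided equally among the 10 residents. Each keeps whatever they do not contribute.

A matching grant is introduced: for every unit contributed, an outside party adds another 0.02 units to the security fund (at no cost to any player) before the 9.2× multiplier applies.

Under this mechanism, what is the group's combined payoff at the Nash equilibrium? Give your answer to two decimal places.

With the mechanism, a contributed unit returns 9.2 × 1.02 / 10 = 0.9384 per unit of net cost — still below 1 — so contributing 0 remains dominant for every player.
At the Nash equilibrium no one contributes; group total payoff = 10 × 59 = 590.

590.00 dollars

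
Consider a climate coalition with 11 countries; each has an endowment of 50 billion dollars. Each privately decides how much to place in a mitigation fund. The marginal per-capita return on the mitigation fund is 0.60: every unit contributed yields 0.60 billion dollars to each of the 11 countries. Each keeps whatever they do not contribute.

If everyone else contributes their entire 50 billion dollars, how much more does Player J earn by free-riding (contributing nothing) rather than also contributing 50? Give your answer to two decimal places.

Switching from a contribution of 50 to 0 lets Player J keep an extra 50 billion dollars, but lowers the mitigation fund by 50, which costs Player J their own share of that drop: 0.60 × 50 = 30.00.
Net gain = 50 − 30.00 = 20.00. The private return per contributed unit (0.60) is below 1, so free-riding is indeed the best response regardless of what the others do.

20.00 billion dollars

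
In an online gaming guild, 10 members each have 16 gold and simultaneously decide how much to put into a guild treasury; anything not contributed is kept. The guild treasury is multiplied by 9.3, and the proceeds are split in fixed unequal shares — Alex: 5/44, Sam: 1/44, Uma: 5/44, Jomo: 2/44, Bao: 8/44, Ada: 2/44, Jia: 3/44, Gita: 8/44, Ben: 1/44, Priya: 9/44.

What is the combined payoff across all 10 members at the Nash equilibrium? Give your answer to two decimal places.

Player j's private return per contributed unit is 9.3 × (j's share). Contributing is weakly dominant for j when that share is at least 1/9.3 = 0.1075, and contributing 0 is dominant otherwise.
Alex, Uma, Bao, Gita and Priya clear that bar, contributing 16 each; the remaining 5 contribute 0. Total contributed: 80.
The guild treasury pays out 9.3 × 80 = 744.00 in total (split across the unequal shares, but the aggregate is all that matters for the group sum).
The 5 free-riders keep 16 each, adding 80. Group total = 80 + 744.00 = 824.00.

824.00 gold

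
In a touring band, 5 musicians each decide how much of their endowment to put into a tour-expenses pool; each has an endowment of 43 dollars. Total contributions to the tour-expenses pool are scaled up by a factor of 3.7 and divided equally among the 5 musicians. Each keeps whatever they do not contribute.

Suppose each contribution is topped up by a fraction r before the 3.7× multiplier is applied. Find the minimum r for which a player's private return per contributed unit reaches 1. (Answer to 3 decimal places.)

0.351

With matching at rate r, one contributed unit becomes (1 + r) in the tour-expenses pool and returns 3.7 × (1 + r) / 5 to the contributor.
Setting this equal to 1: 1 + r = 5/3.7 = 1.3514.
So the minimum matching rate is r = 1.3514 − 1 = 0.351.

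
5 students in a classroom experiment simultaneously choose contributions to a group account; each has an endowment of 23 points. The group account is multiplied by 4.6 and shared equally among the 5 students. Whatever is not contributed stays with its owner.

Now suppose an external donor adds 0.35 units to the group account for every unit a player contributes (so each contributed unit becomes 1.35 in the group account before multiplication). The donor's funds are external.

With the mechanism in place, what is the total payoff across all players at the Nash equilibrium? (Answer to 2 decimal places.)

714.15 points

With the mechanism, a contributed unit returns 4.6 × 1.35 / 5 = 1.2420 per unit of net cost to the contributor — now above 1 — so contributing fully is weakly dominant for every player.
At the Nash equilibrium everyone contributes 23. Group total payoff = 4.6 × 1.35 × 115 = 714.15.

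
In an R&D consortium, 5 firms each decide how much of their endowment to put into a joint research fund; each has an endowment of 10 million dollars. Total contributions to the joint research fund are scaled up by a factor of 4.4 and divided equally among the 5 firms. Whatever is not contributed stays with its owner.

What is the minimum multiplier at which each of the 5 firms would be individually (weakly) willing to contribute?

5

A contributed unit returns (multiplier)/5 to its contributor.
This reaches 1 exactly when the multiplier is 5.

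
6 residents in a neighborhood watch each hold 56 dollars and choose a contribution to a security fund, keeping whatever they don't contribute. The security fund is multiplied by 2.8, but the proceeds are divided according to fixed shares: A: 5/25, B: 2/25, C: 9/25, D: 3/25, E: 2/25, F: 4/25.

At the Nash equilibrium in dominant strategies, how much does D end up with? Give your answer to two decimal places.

74.82 dollars

Each unit j contributes comes back to j as 2.8 × (j's share), so j prefers to contribute only if that share exceeds 1/2.8 = 0.3571; otherwise keeping the unit dominates.
The only share above 0.3571 is C's 9/25, contributing 56; the remaining 5 contribute 0. Total contributed: 56.
D keeps 56 and receives 2.8 × 56 × 3/25 = 18.82 from the security fund, for a payoff of 74.82.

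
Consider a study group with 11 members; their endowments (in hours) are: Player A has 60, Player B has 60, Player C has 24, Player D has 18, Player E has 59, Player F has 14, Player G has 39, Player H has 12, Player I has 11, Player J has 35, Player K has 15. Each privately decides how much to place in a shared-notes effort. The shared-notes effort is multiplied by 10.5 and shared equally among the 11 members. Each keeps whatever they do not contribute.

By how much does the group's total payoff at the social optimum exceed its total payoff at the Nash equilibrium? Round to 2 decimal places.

3296.50 hours

The private return per contributed unit is 10.5/11 = 0.9545 < 1 for every player regardless of endowment, so the Nash equilibrium is zero contribution and the group total is Σ E_j = 60 + 60 + 24 + 18 + 59 + 14 + 39 + 12 + 11 + 35 + 15 = 347.
Each contributed unit returns 10.500 to the group, so the social optimum is full contribution by everyone: group total = 10.500 × 347 = 3643.50.
Efficiency loss = (10.500 − 1) × 347 = 3296.50.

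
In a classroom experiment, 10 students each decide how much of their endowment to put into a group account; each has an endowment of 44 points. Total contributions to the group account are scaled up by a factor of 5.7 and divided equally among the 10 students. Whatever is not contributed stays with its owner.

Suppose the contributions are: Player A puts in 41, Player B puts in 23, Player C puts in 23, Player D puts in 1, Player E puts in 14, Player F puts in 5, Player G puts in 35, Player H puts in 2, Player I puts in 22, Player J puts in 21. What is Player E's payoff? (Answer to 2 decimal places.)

Total contributed: 41 + 23 + 23 + 1 + 14 + 5 + 35 + 2 + 22 + 21 = 187.
Each receives 5.7 × 187 / 10 = 106.59 from the group account.
Player E keeps 44 − 14 = 30, so Player E's payoff is 30 + 106.59 = 136.59.

136.59 points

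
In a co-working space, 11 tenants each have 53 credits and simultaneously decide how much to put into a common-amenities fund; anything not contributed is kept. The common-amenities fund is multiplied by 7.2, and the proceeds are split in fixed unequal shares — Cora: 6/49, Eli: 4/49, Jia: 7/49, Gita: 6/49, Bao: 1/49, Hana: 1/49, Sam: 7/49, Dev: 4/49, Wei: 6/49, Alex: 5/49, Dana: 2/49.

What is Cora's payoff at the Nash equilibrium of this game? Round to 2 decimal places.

A player with share s gets back 7.2·s per unit contributed, so full contribution is dominant for anyone with s > 1/7.2 = 0.1389 and zero contribution is dominant for anyone below.
The shares above 0.1389 belong to Jia and Sam, contributing 53 each; the remaining 9 contribute 0. Total contributed: 106.
Cora keeps 53 and receives 7.2 × 106 × 6/49 = 93.45 from the common-amenities fund, for a payoff of 146.45.

146.45 credits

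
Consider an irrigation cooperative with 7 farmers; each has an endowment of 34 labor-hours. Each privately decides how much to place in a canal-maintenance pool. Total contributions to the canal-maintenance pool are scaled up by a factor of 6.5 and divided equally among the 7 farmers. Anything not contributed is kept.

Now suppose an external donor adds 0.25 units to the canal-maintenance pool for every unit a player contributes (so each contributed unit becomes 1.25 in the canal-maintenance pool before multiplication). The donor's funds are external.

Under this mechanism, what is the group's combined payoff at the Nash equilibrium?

Under the mechanism each unit contributed yields 6.5 × 1.25 / 7 = 1.1607 back to its contributor per unit of net cost, which exceeds 1, making full contribution the dominant choice for everyone.
So the Nash equilibrium is full contribution by all 7; the group earns 6.5 × 1.25 × 238 = 1933.75.

1933.75 labor-hours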